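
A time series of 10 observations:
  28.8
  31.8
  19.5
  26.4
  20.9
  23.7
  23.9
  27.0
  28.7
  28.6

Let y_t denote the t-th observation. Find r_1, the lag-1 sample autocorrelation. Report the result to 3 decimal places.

Mean ȳ = (28.8 + 31.8 + 19.5 + 26.4 + 20.9 + 23.7 + 23.9 + 27.0 + 28.7 + 28.6)/10 = 25.9300
Numerator Σ_{t=1}^{9}(y_t−ȳ)(y_{t+1}−ȳ) = -2.3519
Denominator Σ(y_t−ȳ)² = 134.6010
r_1 = -2.3519 / 134.6010 = -0.017

-0.017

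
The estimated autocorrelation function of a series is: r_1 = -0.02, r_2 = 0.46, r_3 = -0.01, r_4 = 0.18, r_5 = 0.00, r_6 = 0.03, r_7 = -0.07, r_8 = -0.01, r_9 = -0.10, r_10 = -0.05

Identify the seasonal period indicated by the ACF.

The largest autocorrelation is r_2 = 0.46, with a weaker echo at lag 4 (0.18); the remaining lags stay at or below 0.03.
The dominant spike at lag 2 indicates a seasonal period of 2.

2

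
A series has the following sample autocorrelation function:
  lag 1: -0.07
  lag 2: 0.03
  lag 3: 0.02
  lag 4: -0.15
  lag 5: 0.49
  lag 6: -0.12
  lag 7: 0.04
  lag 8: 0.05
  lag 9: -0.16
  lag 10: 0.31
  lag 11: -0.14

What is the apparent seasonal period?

5

The largest autocorrelation is r_5 = 0.49, with a weaker echo at lag 10 (0.31); the remaining lags stay at or below 0.05.
The dominant spike at lag 5 indicates a seasonal period of 5.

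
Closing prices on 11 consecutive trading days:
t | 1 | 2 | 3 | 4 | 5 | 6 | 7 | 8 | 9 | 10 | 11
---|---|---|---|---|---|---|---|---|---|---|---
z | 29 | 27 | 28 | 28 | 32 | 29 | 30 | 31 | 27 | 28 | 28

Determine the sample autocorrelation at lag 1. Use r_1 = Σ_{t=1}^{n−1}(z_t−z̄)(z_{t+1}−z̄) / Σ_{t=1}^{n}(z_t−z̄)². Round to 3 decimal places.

Mean z̄ = (29 + 27 + 28 + 28 + 32 + 29 + 30 + 31 + 27 + 28 + 28)/11 = 28.8182
Numerator Σ_{t=1}^{10}(z_t−z̄)(z_{t+1}−z̄) = 0.7851
Denominator Σ(z_t−z̄)² = 25.6364
r_1 = 0.7851 / 25.6364 = 0.031

0.031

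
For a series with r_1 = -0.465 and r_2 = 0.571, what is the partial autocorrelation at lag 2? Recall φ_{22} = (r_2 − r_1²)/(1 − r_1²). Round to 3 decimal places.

φ_{22} = (r_2 − r_1²) / (1 − r_1²)
r_1² = (-0.465)² = 0.216225
Numerator = 0.571 − 0.2162 = 0.3548; denominator = 1 − 0.2162 = 0.7838
φ_{22} = 0.3548 / 0.7838 = 0.453

0.453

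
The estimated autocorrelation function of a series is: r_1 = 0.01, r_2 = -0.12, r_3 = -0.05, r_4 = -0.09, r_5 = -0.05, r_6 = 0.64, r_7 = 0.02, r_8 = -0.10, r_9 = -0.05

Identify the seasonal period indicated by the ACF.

6

The largest autocorrelation is r_6 = 0.64; the remaining lags stay at or below 0.02.
The dominant spike at lag 6 indicates a seasonal period of 6.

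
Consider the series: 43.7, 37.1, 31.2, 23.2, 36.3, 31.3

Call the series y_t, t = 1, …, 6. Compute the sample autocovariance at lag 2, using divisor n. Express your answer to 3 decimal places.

Mean ȳ = (43.7 + 37.1 + 31.2 + 23.2 + 36.3 + 31.3)/6 = 33.8000
Σ_{t=1}^{4}(y_t−ȳ)(y_{t+2}−ȳ) = -40.7200
γ_2 = -40.7200 / 6 = -6.787

-6.787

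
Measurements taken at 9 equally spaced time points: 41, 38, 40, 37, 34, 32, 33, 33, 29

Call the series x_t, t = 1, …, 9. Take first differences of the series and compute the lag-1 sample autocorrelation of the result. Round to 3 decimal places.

First differences Δx: -3, 2, -3, -3, -2, 1, 0, -4
Mean of differences = -1.5000
Numerator Σ(Δx_t−Δx̄)(Δx_{t+1}−Δx̄) = -8.7500
Denominator Σ(Δx_t−Δx̄)² = 34.0000
r_1(Δx) = -8.7500 / 34.0000 = -0.257

-0.257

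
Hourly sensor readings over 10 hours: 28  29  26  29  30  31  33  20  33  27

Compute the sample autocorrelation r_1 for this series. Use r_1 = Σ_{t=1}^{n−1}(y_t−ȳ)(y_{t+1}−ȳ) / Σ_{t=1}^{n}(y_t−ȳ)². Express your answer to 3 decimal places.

Mean ȳ = (28 + 29 + 26 + 29 + 30 + 31 + 33 + 20 + 33 + 27)/10 = 28.6000
Numerator Σ_{t=1}^{9}(y_t−ȳ)(y_{t+1}−ȳ) = -70.5600
Denominator Σ(y_t−ȳ)² = 130.4000
r_1 = -70.5600 / 130.4000 = -0.541

-0.541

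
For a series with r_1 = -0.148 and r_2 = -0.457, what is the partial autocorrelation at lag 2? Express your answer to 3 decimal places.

-0.490

φ_{22} = (r_2 − r_1²) / (1 − r_1²)
r_1² = (-0.148)² = 0.021904
Numerator = -0.457 − 0.0219 = -0.4789; denominator = 1 − 0.0219 = 0.9781
φ_{22} = -0.4789 / 0.9781 = -0.490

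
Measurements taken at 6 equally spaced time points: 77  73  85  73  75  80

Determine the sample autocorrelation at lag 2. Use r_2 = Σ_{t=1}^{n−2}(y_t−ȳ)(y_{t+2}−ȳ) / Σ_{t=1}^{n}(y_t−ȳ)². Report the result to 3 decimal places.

-0.117

Mean ȳ = (77 + 73 + 85 + 73 + 75 + 80)/6 = 77.1667
Σ(y_t−ȳ)(y_{t+2}−ȳ) = (-1.3056) + (17.3611) + (-16.9722) + (-11.8056) = -12.7222
Denominator Σ(y_t−ȳ)² = 108.8333
r_2 = -12.7222 / 108.8333 = -0.117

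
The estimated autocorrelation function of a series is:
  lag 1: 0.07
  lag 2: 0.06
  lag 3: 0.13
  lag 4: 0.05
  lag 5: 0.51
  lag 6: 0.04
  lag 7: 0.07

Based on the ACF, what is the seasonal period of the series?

The largest autocorrelation is r_5 = 0.51; the remaining lags stay at or below 0.13.
The dominant spike at lag 5 indicates a seasonal period of 5.

5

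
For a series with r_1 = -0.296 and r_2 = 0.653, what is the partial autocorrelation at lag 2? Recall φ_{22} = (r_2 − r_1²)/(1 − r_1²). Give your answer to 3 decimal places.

0.620

φ_{22} = (r_2 − r_1²) / (1 − r_1²)
r_1² = (-0.296)² = 0.087616
Numerator = 0.653 − 0.0876 = 0.5654; denominator = 1 − 0.0876 = 0.9124
φ_{22} = 0.5654 / 0.9124 = 0.620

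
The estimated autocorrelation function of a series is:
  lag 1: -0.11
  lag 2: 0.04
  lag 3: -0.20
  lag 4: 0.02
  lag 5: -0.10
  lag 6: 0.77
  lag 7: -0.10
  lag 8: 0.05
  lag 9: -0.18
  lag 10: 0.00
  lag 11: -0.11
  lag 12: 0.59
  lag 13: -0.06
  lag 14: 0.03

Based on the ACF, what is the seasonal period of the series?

The largest autocorrelation is r_6 = 0.77, with a weaker echo at lag 12 (0.59); the remaining lags stay at or below 0.05.
The dominant spike at lag 6 indicates a seasonal period of 6.

6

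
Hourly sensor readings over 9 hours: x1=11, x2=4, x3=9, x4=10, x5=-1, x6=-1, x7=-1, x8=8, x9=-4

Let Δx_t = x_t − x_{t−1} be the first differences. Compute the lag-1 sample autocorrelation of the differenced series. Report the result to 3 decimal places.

First differences Δx: -7, 5, 1, -11, 0, 0, 9, -12
Mean of differences = -1.8750
Numerator Σ(Δx_t−Δx̄)(Δx_{t+1}−Δx̄) = -145.0156
Denominator Σ(Δx_t−Δx̄)² = 392.8750
r_1(Δx) = -145.0156 / 392.8750 = -0.369

-0.369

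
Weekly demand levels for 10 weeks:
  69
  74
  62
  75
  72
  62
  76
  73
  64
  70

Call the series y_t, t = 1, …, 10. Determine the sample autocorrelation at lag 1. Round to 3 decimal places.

Mean ȳ = (69 + 74 + 62 + 75 + 72 + 62 + 76 + 73 + 64 + 70)/10 = 69.7000
Numerator Σ_{t=1}^{9}(y_t−ȳ)(y_{t+1}−ȳ) = -130.6900
Denominator Σ(y_t−ȳ)² = 254.1000
r_1 = -130.6900 / 254.1000 = -0.514

-0.514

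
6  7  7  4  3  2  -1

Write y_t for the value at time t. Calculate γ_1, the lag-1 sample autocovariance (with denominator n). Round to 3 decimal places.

Mean ȳ = (6 + 7 + 7 + 4 + 3 + 2 − 1)/7 = 4.0000
Σ_{t=1}^{6}(y_t−ȳ)(y_{t+1}−ȳ) = 27.0000
γ_1 = 27.0000 / 7 = 3.857

3.857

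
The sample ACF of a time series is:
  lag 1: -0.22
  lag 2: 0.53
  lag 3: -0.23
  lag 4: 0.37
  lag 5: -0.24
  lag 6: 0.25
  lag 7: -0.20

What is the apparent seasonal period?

The largest autocorrelation is r_2 = 0.53, with weaker echoes at lags 4 (0.37) and 6 (0.25); the remaining lags stay at or below -0.20.
The dominant spike at lag 2 indicates a seasonal period of 2.

2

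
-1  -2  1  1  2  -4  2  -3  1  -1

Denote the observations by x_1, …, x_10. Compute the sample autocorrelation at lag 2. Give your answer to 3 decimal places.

0.378

Mean x̄ = (-1 − 2 + 1 + 1 + 2 − 4 + 2 − 3 + 1 − 1)/10 = -0.4000
Numerator Σ_{t=1}^{8}(x_t−x̄)(x_{t+2}−x̄) = 15.2800
Denominator Σ(x_t−x̄)² = 40.4000
r_2 = 15.2800 / 40.4000 = 0.378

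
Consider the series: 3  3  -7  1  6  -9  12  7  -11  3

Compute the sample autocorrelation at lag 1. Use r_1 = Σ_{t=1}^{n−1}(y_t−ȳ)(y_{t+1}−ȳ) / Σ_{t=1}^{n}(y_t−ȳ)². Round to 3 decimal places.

-0.405

Mean ȳ = (3 + 3 − 7 + 1 + 6 − 9 + 12 + 7 − 11 + 3)/10 = 0.8000
Numerator Σ_{t=1}^{9}(y_t−ȳ)(y_{t+1}−ȳ) = -203.2400
Denominator Σ(y_t−ȳ)² = 501.6000
r_1 = -203.2400 / 501.6000 = -0.405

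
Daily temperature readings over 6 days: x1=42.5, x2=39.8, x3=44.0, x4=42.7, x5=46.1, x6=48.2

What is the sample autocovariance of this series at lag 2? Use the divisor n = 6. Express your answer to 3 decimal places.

-0.030

Mean x̄ = (42.5 + 39.8 + 44.0 + 42.7 + 46.1 + 48.2)/6 = 43.8833
Deviations: -1.3833, -4.0833, 0.1167, -1.1833, 2.2167, 4.3167
Σ_{t=1}^{4}(x_t−x̄)(x_{t+2}−x̄) = -0.1789
γ_2 = -0.1789 / 6 = -0.030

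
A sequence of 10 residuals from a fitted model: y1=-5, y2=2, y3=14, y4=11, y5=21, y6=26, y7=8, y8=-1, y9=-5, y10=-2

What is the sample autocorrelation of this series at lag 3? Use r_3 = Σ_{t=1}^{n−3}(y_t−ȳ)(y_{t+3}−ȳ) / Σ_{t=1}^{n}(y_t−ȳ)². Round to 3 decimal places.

Mean ȳ = (-5 + 2 + 14 + 11 + 21 + 26 + 8 − 1 − 5 − 2)/10 = 6.9000
Numerator Σ_{t=1}^{7}(y_t−ȳ)(y_{t+3}−ȳ) = -326.2300
Denominator Σ(y_t−ȳ)² = 1080.9000
r_3 = -326.2300 / 1080.9000 = -0.302

-0.302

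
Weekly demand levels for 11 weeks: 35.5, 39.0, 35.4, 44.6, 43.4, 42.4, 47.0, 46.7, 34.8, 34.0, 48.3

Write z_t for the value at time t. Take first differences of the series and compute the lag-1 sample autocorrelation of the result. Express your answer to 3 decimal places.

-0.119

First differences Δz: 3.5, -3.6, 9.2, -1.2, -1.0, 4.6, -0.3, -11.9, -0.8, 14.3
Mean of differences = 1.2800
Numerator Σ(Δz_t−Δz̄)(Δz_{t+1}−Δz̄) = -55.1284
Denominator Σ(Δz_t−Δz̄)² = 463.8960
r_1(Δz) = -55.1284 / 463.8960 = -0.119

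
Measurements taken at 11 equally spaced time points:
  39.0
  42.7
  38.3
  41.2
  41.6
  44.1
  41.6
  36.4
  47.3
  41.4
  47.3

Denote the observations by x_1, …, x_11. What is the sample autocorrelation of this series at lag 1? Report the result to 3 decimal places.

-0.320

Mean x̄ = (39.0 + 42.7 + 38.3 + 41.2 + 41.6 + 44.1 + 41.6 + 36.4 + 47.3 + 41.4 + 47.3)/11 = 41.9000
Numerator Σ_{t=1}^{10}(x_t−x̄)(x_{t+1}−x̄) = -37.2400
Denominator Σ(x_t−x̄)² = 116.3400
r_1 = -37.2400 / 116.3400 = -0.320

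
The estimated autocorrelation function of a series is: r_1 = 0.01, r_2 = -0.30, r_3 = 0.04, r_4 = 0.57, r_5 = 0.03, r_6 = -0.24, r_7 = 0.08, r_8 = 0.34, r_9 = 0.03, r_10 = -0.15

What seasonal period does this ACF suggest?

4

The largest autocorrelation is r_4 = 0.57, with a weaker echo at lag 8 (0.34); the remaining lags stay at or below 0.08.
The dominant spike at lag 4 indicates a seasonal period of 4.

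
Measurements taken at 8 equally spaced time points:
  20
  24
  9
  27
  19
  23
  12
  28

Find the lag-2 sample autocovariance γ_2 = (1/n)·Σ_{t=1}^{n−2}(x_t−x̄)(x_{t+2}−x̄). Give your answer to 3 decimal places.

11.547

Mean x̄ = (20 + 24 + 9 + 27 + 19 + 23 + 12 + 28)/8 = 20.2500
Deviations: -0.2500, 3.7500, -11.2500, 6.7500, -1.2500, 2.7500, -8.2500, 7.7500
Σ_{t=1}^{6}(x_t−x̄)(x_{t+2}−x̄) = 92.3750
γ_2 = 92.3750 / 8 = 11.547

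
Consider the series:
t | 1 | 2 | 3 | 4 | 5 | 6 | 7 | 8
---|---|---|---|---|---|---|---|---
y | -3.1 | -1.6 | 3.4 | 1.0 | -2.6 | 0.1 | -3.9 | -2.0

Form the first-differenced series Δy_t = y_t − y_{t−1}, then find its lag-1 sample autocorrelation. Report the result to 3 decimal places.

First differences Δy: 1.5, 5.0, -2.4, -3.6, 2.7, -4.0, 1.9
Mean of differences = 0.1571
Numerator Σ(Δy_t−Δȳ)(Δy_{t+1}−Δȳ) = -23.6433
Denominator Σ(Δy_t−Δȳ)² = 72.6971
r_1(Δy) = -23.6433 / 72.6971 = -0.325

-0.325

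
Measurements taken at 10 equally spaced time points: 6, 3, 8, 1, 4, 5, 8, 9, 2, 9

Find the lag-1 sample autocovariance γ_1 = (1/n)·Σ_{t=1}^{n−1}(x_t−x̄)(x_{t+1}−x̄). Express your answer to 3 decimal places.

Mean x̄ = (6 + 3 + 8 + 1 + 4 + 5 + 8 + 9 + 2 + 9)/10 = 5.5000
Σ_{t=1}^{9}(x_t−x̄)(x_{t+1}−x̄) = -28.2500
γ_1 = -28.2500 / 10 = -2.825

-2.825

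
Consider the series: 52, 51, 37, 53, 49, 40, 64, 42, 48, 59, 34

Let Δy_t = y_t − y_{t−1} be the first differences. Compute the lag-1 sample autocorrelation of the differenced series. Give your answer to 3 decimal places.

-0.556

First differences Δy: -1, -14, 16, -4, -9, 24, -22, 6, 11, -25
Mean of differences = -1.8000
Numerator Σ(Δy_t−Δȳ)(Δy_{t+1}−Δȳ) = -1311.8400
Denominator Σ(Δy_t−Δȳ)² = 2359.6000
r_1(Δy) = -1311.8400 / 2359.6000 = -0.556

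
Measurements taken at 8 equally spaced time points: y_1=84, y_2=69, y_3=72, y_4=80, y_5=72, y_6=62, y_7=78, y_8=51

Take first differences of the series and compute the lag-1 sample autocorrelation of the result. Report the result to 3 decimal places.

First differences Δy: -15, 3, 8, -8, -10, 16, -27
Mean of differences = -4.7143
Numerator Σ(Δy_t−Δȳ)(Δy_{t+1}−Δȳ) = -576.7959
Denominator Σ(Δy_t−Δȳ)² = 1291.4286
r_1(Δy) = -576.7959 / 1291.4286 = -0.447

-0.447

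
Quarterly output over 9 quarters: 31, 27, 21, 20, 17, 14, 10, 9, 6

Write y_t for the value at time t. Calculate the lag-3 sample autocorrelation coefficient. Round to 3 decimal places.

Mean ȳ = (31 + 27 + 21 + 20 + 17 + 14 + 10 + 9 + 6)/9 = 17.2222
Numerator Σ_{t=1}^{6}(y_t−ȳ)(y_{t+3}−ȳ) = 41.8519
Denominator Σ(y_t−ȳ)² = 563.5556
r_3 = 41.8519 / 563.5556 = 0.074

0.074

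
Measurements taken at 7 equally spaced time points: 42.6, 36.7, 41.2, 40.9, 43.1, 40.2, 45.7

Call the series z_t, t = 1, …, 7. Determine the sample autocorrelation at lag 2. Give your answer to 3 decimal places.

0.206

Mean z̄ = (42.6 + 36.7 + 41.2 + 40.9 + 43.1 + 40.2 + 45.7)/7 = 41.4857
Numerator Σ_{t=1}^{5}(z_t−z̄)(z_{t+2}−z̄) = 9.5796
Denominator Σ(z_t−z̄)² = 46.5886
r_2 = 9.5796 / 46.5886 = 0.206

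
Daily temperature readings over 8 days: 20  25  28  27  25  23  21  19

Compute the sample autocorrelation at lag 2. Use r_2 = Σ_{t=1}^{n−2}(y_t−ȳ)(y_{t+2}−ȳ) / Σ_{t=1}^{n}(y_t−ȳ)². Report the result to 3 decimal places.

Mean ȳ = (20 + 25 + 28 + 27 + 25 + 23 + 21 + 19)/8 = 23.5000
Deviations from mean: -3.5000, 1.5000, 4.5000, 3.5000, 1.5000, -0.5000, -2.5000, -4.5000
Numerator Σ_{t=1}^{6}(y_t−ȳ)(y_{t+2}−ȳ) = -7.0000
Denominator Σ(y_t−ȳ)² = 76.0000
r_2 = -7.0000 / 76.0000 = -0.092

-0.092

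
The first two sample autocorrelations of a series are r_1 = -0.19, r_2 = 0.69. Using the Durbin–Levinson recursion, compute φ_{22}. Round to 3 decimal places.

0.678

φ_{22} = (r_2 − r_1²) / (1 − r_1²)
r_1² = (-0.19)² = 0.0361
Numerator = 0.69 − 0.0361 = 0.6539; denominator = 1 − 0.0361 = 0.9639
φ_{22} = 0.6539 / 0.9639 = 0.678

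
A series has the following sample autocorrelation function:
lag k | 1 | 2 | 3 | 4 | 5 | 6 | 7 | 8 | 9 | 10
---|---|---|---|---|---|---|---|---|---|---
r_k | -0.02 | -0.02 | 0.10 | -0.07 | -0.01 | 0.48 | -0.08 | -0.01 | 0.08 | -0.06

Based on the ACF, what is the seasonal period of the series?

6

The largest autocorrelation is r_6 = 0.48; the remaining lags stay at or below 0.10.
The dominant spike at lag 6 indicates a seasonal period of 6.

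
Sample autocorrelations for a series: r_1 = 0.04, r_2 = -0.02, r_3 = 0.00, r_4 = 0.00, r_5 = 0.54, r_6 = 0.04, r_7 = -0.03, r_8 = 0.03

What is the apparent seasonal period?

The largest autocorrelation is r_5 = 0.54; the remaining lags stay at or below 0.04.
The dominant spike at lag 5 indicates a seasonal period of 5.

5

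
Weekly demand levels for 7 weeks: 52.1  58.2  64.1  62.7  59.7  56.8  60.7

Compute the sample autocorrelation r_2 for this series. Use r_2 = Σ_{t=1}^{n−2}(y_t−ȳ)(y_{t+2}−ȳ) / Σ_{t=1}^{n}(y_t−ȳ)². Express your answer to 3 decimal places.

-0.452

Mean ȳ = (52.1 + 58.2 + 64.1 + 62.7 + 59.7 + 56.8 + 60.7)/7 = 59.1857
Deviations from mean: -7.0857, -0.9857, 4.9143, 3.5143, 0.5143, -2.3857, 1.5143
Σ(y_t−ȳ)(y_{t+2}−ȳ) = (-34.8212) + (-3.4641) + (2.5273) + (-8.3841) + (0.7788) = -43.3633
Denominator Σ(y_t−ȳ)² = 95.9286
r_2 = -43.3633 / 95.9286 = -0.452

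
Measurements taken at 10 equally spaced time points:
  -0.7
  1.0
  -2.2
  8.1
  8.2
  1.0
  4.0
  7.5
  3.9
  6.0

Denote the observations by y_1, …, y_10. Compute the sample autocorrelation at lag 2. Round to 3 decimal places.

Mean ȳ = (-0.7 + 1.0 − 2.2 + 8.1 + 8.2 + 1.0 + 4.0 + 7.5 + 3.9 + 6.0)/10 = 3.6800
Numerator Σ_{t=1}^{8}(y_t−ȳ)(y_{t+2}−ȳ) = -24.3728
Denominator Σ(y_t−ȳ)² = 128.2160
r_2 = -24.3728 / 128.2160 = -0.190

-0.190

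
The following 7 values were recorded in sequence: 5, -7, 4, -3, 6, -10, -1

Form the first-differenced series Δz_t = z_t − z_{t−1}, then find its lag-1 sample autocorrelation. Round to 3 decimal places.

-0.777

First differences Δz: -12, 11, -7, 9, -16, 9
Mean of differences = -1.0000
Numerator Σ(Δz_t−Δz̄)(Δz_{t+1}−Δz̄) = -564.0000
Denominator Σ(Δz_t−Δz̄)² = 726.0000
r_1(Δz) = -564.0000 / 726.0000 = -0.777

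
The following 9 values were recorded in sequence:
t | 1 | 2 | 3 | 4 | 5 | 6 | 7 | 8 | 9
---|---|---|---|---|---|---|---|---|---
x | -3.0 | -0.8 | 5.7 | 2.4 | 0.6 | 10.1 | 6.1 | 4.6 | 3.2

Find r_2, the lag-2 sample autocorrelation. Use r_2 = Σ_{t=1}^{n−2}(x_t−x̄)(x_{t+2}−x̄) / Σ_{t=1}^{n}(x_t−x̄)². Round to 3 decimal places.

-0.177

Mean x̄ = (-3.0 − 0.8 + 5.7 + 2.4 + 0.6 + 10.1 + 6.1 + 4.6 + 3.2)/9 = 3.2111
Σ(x_t−x̄)(x_{t+2}−x̄) = (-15.4588) + (3.2535) + (-6.4988) + (-5.5877) + (-7.5432) + (9.5679) + (-0.0321) = -22.2991
Denominator Σ(x_t−x̄)² = 126.0689
r_2 = -22.2991 / 126.0689 = -0.177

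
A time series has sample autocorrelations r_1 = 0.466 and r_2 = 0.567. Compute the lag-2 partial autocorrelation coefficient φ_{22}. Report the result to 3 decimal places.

0.447

φ_{22} = (r_2 − r_1²) / (1 − r_1²)
r_1² = (0.466)² = 0.217156
Numerator = 0.567 − 0.2172 = 0.3498; denominator = 1 − 0.2172 = 0.7828
φ_{22} = 0.3498 / 0.7828 = 0.447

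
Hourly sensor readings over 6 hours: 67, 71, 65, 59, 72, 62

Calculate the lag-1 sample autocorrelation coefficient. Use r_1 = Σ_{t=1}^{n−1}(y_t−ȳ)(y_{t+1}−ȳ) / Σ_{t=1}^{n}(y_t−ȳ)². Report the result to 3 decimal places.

-0.461

Mean ȳ = (67 + 71 + 65 + 59 + 72 + 62)/6 = 66.0000
Σ(y_t−ȳ)(y_{t+1}−ȳ) = (5.0000) + (-5.0000) + (7.0000) + (-42.0000) + (-24.0000) = -59.0000
Denominator Σ(y_t−ȳ)² = 128.0000
r_1 = -59.0000 / 128.0000 = -0.461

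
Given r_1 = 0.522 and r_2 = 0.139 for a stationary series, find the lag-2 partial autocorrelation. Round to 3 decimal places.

-0.183

φ_{22} = (r_2 − r_1²) / (1 − r_1²)
r_1² = (0.522)² = 0.272484
Numerator = 0.139 − 0.2725 = -0.1335; denominator = 1 − 0.2725 = 0.7275
φ_{22} = -0.1335 / 0.7275 = -0.183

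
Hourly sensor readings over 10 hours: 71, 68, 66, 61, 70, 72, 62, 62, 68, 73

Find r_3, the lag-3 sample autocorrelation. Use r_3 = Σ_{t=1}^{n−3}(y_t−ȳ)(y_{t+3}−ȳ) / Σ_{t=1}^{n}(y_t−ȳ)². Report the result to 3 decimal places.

Mean ȳ = (71 + 68 + 66 + 61 + 70 + 72 + 62 + 62 + 68 + 73)/10 = 67.3000
Numerator Σ_{t=1}^{7}(y_t−ȳ)(y_{t+3}−ȳ) = -35.3700
Denominator Σ(y_t−ȳ)² = 174.1000
r_3 = -35.3700 / 174.1000 = -0.203

-0.203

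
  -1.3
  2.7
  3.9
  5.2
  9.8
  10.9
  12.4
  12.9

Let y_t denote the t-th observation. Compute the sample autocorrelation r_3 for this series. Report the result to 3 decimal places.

Mean ȳ = (-1.3 + 2.7 + 3.9 + 5.2 + 9.8 + 10.9 + 12.4 + 12.9)/8 = 7.0625
Deviations from mean: -8.3625, -4.3625, -3.1625, -1.8625, 2.7375, 3.8375, 5.3375, 5.8375
Σ(y_t−ȳ)(y_{t+3}−ȳ) = (15.5752) + (-11.9423) + (-12.1361) + (-9.9411) + (15.9802) = -2.4642
Denominator Σ(y_t−ȳ)² = 187.2188
r_3 = -2.4642 / 187.2188 = -0.013

-0.013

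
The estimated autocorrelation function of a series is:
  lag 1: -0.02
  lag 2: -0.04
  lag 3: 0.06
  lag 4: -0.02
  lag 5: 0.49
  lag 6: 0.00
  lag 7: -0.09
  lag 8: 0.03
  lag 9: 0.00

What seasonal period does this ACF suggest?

5

The largest autocorrelation is r_5 = 0.49; the remaining lags stay at or below 0.06.
The dominant spike at lag 5 indicates a seasonal period of 5.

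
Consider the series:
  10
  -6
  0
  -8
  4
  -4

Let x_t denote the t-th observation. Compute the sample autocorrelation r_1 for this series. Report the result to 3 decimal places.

-0.502

Mean x̄ = (10 − 6 + 0 − 8 + 4 − 4)/6 = -0.6667
Deviations from mean: 10.6667, -5.3333, 0.6667, -7.3333, 4.6667, -3.3333
Σ(x_t−x̄)(x_{t+1}−x̄) = (-56.8889) + (-3.5556) + (-4.8889) + (-34.2222) + (-15.5556) = -115.1111
Denominator Σ(x_t−x̄)² = 229.3333
r_1 = -115.1111 / 229.3333 = -0.502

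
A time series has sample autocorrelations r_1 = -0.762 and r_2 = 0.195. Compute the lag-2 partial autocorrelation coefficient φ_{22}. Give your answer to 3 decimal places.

-0.920

φ_{22} = (r_2 − r_1²) / (1 − r_1²)
r_1² = (-0.762)² = 0.580644
Numerator = 0.195 − 0.5806 = -0.3856; denominator = 1 − 0.5806 = 0.4194
φ_{22} = -0.3856 / 0.4194 = -0.920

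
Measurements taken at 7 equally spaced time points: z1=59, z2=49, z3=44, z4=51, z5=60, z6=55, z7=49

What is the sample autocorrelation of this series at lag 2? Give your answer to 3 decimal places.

Mean z̄ = (59 + 49 + 44 + 51 + 60 + 55 + 49)/7 = 52.4286
Deviations from mean: 6.5714, -3.4286, -8.4286, -1.4286, 7.5714, 2.5714, -3.4286
Numerator Σ_{t=1}^{5}(z_t−z̄)(z_{t+2}−z̄) = -143.9388
Denominator Σ(z_t−z̄)² = 203.7143
r_2 = -143.9388 / 203.7143 = -0.707

-0.707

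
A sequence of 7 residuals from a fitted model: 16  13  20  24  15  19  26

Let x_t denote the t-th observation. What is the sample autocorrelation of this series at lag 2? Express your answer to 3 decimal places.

-0.478

Mean x̄ = (16 + 13 + 20 + 24 + 15 + 19 + 26)/7 = 19.0000
Deviations from mean: -3.0000, -6.0000, 1.0000, 5.0000, -4.0000, 0.0000, 7.0000
Σ(x_t−x̄)(x_{t+2}−x̄) = (-3.0000) + (-30.0000) + (-4.0000) + (0.0000) + (-28.0000) = -65.0000
Denominator Σ(x_t−x̄)² = 136.0000
r_2 = -65.0000 / 136.0000 = -0.478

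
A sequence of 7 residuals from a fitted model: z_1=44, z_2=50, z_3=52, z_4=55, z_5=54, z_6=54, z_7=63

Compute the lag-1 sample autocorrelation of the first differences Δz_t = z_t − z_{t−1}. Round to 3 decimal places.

-0.109

First differences Δz: 6, 2, 3, -1, 0, 9
Mean of differences = 3.1667
Numerator Σ(Δz_t−Δz̄)(Δz_{t+1}−Δz̄) = -7.6944
Denominator Σ(Δz_t−Δz̄)² = 70.8333
r_1(Δz) = -7.6944 / 70.8333 = -0.109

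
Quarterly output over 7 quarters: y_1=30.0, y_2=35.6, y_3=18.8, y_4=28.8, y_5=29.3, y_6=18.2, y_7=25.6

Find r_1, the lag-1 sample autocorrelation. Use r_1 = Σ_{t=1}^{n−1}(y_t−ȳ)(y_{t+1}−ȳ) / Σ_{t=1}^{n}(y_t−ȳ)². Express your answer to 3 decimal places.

Mean ȳ = (30.0 + 35.6 + 18.8 + 28.8 + 29.3 + 18.2 + 25.6)/7 = 26.6143
Numerator Σ_{t=1}^{6}(y_t−ȳ)(y_{t+1}−ȳ) = -65.0673
Denominator Σ(y_t−ȳ)² = 237.0886
r_1 = -65.0673 / 237.0886 = -0.274

-0.274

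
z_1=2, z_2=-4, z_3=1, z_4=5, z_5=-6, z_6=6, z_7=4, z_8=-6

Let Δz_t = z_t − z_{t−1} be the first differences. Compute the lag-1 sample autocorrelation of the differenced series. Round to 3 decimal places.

First differences Δz: -6, 5, 4, -11, 12, -2, -10
Mean of differences = -1.1429
Numerator Σ(Δz_t−Δz̄)(Δz_{t+1}−Δz̄) = -182.1633
Denominator Σ(Δz_t−Δz̄)² = 436.8571
r_1(Δz) = -182.1633 / 436.8571 = -0.417

-0.417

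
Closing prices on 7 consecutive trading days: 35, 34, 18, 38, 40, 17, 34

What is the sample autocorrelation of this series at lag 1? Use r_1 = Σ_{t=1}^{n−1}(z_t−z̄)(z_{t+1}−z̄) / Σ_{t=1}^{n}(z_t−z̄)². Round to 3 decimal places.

-0.424

Mean z̄ = (35 + 34 + 18 + 38 + 40 + 17 + 34)/7 = 30.8571
Deviations from mean: 4.1429, 3.1429, -12.8571, 7.1429, 9.1429, -13.8571, 3.1429
Numerator Σ_{t=1}^{6}(z_t−z̄)(z_{t+1}−z̄) = -224.1633
Denominator Σ(z_t−z̄)² = 528.8571
r_1 = -224.1633 / 528.8571 = -0.424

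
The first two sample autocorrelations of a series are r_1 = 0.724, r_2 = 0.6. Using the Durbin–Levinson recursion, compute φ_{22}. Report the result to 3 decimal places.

0.159

φ_{22} = (r_2 − r_1²) / (1 − r_1²)
r_1² = (0.724)² = 0.524176
Numerator = 0.6 − 0.5242 = 0.0758; denominator = 1 − 0.5242 = 0.4758
φ_{22} = 0.0758 / 0.4758 = 0.159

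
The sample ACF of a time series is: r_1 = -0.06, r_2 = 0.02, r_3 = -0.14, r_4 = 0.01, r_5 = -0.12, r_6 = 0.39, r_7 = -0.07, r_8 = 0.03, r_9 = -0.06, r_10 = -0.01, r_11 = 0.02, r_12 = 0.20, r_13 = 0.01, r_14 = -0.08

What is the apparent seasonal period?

6

The largest autocorrelation is r_6 = 0.39, with a weaker echo at lag 12 (0.20); the remaining lags stay at or below 0.03.
The dominant spike at lag 6 indicates a seasonal period of 6.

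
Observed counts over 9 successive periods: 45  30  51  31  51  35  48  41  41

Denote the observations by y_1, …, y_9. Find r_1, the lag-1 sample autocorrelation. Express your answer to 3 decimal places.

-0.877

Mean ȳ = (45 + 30 + 51 + 31 + 51 + 35 + 48 + 41 + 41)/9 = 41.4444
Numerator Σ_{t=1}^{8}(y_t−ȳ)(y_{t+1}−ȳ) = -456.1975
Denominator Σ(y_t−ȳ)² = 520.2222
r_1 = -456.1975 / 520.2222 = -0.877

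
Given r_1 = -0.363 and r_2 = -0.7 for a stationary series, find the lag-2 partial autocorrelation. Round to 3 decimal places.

φ_{22} = (r_2 − r_1²) / (1 − r_1²)
r_1² = (-0.363)² = 0.131769
Numerator = -0.7 − 0.1318 = -0.8318; denominator = 1 − 0.1318 = 0.8682
φ_{22} = -0.8318 / 0.8682 = -0.958

-0.958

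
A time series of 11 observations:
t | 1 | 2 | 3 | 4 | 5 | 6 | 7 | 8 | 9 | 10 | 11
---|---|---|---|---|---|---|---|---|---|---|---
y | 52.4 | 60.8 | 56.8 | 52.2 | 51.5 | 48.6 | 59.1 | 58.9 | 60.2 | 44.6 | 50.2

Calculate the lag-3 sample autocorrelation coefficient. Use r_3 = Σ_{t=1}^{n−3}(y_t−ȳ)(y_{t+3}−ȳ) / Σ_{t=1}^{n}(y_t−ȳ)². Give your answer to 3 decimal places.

Mean ȳ = (52.4 + 60.8 + 56.8 + 52.2 + 51.5 + 48.6 + 59.1 + 58.9 + 60.2 + 44.6 + 50.2)/11 = 54.1182
Numerator Σ_{t=1}^{8}(y_t−ȳ)(y_{t+3}−ȳ) = -150.7874
Denominator Σ(y_t−ȳ)² = 286.3964
r_3 = -150.7874 / 286.3964 = -0.526

-0.526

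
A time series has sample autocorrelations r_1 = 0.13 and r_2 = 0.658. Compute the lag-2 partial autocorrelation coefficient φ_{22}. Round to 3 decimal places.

φ_{22} = (r_2 − r_1²) / (1 − r_1²)
r_1² = (0.13)² = 0.0169
Numerator = 0.658 − 0.0169 = 0.6411; denominator = 1 − 0.0169 = 0.9831
φ_{22} = 0.6411 / 0.9831 = 0.652

0.652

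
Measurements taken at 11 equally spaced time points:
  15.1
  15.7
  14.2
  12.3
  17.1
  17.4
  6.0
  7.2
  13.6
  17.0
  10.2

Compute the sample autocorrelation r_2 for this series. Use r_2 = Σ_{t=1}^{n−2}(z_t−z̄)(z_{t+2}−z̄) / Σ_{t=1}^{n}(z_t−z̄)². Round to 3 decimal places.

Mean z̄ = (15.1 + 15.7 + 14.2 + 12.3 + 17.1 + 17.4 + 6.0 + 7.2 + 13.6 + 17.0 + 10.2)/11 = 13.2545
Numerator Σ_{t=1}^{9}(z_t−z̄)(z_{t+2}−z̄) = -80.1450
Denominator Σ(z_t−z̄)² = 155.9273
r_2 = -80.1450 / 155.9273 = -0.514

-0.514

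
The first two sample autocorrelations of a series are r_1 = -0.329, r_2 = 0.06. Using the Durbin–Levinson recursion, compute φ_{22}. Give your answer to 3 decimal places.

φ_{22} = (r_2 − r_1²) / (1 − r_1²)
r_1² = (-0.329)² = 0.108241
Numerator = 0.06 − 0.1082 = -0.0482; denominator = 1 − 0.1082 = 0.8918
φ_{22} = -0.0482 / 0.8918 = -0.054

-0.054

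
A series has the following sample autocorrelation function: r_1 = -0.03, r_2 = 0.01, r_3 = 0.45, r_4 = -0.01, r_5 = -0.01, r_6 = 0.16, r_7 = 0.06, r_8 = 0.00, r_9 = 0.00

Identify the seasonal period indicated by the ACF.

The largest autocorrelation is r_3 = 0.45, with a weaker echo at lag 6 (0.16); the remaining lags stay at or below 0.06.
The dominant spike at lag 3 indicates a seasonal period of 3.

3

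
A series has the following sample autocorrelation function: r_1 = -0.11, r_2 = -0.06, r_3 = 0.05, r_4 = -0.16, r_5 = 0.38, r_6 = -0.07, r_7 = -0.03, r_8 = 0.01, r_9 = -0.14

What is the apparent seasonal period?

The largest autocorrelation is r_5 = 0.38; the remaining lags stay at or below 0.05.
The dominant spike at lag 5 indicates a seasonal period of 5.

5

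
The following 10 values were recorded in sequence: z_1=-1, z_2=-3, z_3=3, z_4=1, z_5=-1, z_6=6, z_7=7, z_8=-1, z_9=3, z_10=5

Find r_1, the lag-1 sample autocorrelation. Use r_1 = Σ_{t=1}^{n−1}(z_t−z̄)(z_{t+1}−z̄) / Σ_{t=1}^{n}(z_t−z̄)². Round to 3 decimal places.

Mean z̄ = (-1 − 3 + 3 + 1 − 1 + 6 + 7 − 1 + 3 + 5)/10 = 1.9000
Numerator Σ_{t=1}^{9}(z_t−z̄)(z_{t+1}−z̄) = 4.8900
Denominator Σ(z_t−z̄)² = 104.9000
r_1 = 4.8900 / 104.9000 = 0.047

0.047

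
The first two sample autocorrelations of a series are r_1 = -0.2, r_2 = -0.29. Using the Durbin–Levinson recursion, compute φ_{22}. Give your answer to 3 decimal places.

φ_{22} = (r_2 − r_1²) / (1 − r_1²)
r_1² = (-0.2)² = 0.04
Numerator = -0.29 − 0.0400 = -0.3300; denominator = 1 − 0.0400 = 0.9600
φ_{22} = -0.3300 / 0.9600 = -0.344

-0.344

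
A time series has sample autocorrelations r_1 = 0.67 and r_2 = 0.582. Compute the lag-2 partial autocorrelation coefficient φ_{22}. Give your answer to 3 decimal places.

0.242

φ_{22} = (r_2 − r_1²) / (1 − r_1²)
r_1² = (0.67)² = 0.4489
Numerator = 0.582 − 0.4489 = 0.1331; denominator = 1 − 0.4489 = 0.5511
φ_{22} = 0.1331 / 0.5511 = 0.242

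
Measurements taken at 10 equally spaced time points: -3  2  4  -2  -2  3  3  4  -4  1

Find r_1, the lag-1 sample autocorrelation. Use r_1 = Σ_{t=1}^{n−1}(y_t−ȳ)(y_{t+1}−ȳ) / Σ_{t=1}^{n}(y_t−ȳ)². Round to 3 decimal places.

-0.144

Mean ȳ = (-3 + 2 + 4 − 2 − 2 + 3 + 3 + 4 − 4 + 1)/10 = 0.6000
Numerator Σ_{t=1}^{9}(y_t−ȳ)(y_{t+1}−ȳ) = -12.1600
Denominator Σ(y_t−ȳ)² = 84.4000
r_1 = -12.1600 / 84.4000 = -0.144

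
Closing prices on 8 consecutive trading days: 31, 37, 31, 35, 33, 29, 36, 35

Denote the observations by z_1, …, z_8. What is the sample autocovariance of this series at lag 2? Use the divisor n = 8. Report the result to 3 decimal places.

Mean z̄ = (31 + 37 + 31 + 35 + 33 + 29 + 36 + 35)/8 = 33.3750
Deviations: -2.3750, 3.6250, -2.3750, 1.6250, -0.3750, -4.3750, 2.6250, 1.6250
Σ_{t=1}^{6}(z_t−z̄)(z_{t+2}−z̄) = -2.7813
γ_2 = -2.7813 / 8 = -0.348

-0.348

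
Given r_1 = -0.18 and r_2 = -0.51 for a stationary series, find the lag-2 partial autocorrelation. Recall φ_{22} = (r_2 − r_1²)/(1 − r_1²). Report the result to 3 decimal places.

-0.561

φ_{22} = (r_2 − r_1²) / (1 − r_1²)
r_1² = (-0.18)² = 0.0324
Numerator = -0.51 − 0.0324 = -0.5424; denominator = 1 − 0.0324 = 0.9676
φ_{22} = -0.5424 / 0.9676 = -0.561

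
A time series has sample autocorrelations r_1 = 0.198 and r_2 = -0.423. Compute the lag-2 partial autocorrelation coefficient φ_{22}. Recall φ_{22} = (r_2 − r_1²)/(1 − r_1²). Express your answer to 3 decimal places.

-0.481

φ_{22} = (r_2 − r_1²) / (1 − r_1²)
r_1² = (0.198)² = 0.039204
Numerator = -0.423 − 0.0392 = -0.4622; denominator = 1 − 0.0392 = 0.9608
φ_{22} = -0.4622 / 0.9608 = -0.481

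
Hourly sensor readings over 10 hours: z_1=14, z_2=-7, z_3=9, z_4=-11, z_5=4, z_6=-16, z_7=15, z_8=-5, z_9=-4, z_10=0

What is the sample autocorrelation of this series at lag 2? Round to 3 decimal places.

0.502

Mean z̄ = (14 − 7 + 9 − 11 + 4 − 16 + 15 − 5 − 4 + 0)/10 = -0.1000
Numerator Σ_{t=1}^{8}(z_t−z̄)(z_{t+2}−z̄) = 494.5800
Denominator Σ(z_t−z̄)² = 984.9000
r_2 = 494.5800 / 984.9000 = 0.502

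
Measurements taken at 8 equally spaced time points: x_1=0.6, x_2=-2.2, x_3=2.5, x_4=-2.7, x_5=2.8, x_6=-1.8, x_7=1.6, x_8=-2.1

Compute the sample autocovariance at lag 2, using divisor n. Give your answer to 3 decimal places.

3.455

Mean x̄ = (0.6 − 2.2 + 2.5 − 2.7 + 2.8 − 1.8 + 1.6 − 2.1)/8 = -0.1625
Σ_{t=1}^{6}(x_t−x̄)(x_{t+2}−x̄) = 27.6372
γ_2 = 27.6372 / 8 = 3.455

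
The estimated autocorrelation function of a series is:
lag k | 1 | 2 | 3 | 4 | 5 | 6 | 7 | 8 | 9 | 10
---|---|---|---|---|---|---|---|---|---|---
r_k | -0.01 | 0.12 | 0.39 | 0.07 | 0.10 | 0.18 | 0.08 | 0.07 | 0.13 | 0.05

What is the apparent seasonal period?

3

The largest autocorrelation is r_3 = 0.39, with a weaker echo at lag 6 (0.18); the remaining lags stay at or below 0.13.
The dominant spike at lag 3 indicates a seasonal period of 3.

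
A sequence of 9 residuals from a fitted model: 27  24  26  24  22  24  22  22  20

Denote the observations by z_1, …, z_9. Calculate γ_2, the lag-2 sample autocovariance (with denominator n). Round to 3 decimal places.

1.364

Mean z̄ = (27 + 24 + 26 + 24 + 22 + 24 + 22 + 22 + 20)/9 = 23.4444
Σ_{t=1}^{7}(z_t−z̄)(z_{t+2}−z̄) = 12.2716
γ_2 = 12.2716 / 9 = 1.364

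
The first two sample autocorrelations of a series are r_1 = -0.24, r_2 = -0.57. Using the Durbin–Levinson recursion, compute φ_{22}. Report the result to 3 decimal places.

φ_{22} = (r_2 − r_1²) / (1 − r_1²)
r_1² = (-0.24)² = 0.0576
Numerator = -0.57 − 0.0576 = -0.6276; denominator = 1 − 0.0576 = 0.9424
φ_{22} = -0.6276 / 0.9424 = -0.666

-0.666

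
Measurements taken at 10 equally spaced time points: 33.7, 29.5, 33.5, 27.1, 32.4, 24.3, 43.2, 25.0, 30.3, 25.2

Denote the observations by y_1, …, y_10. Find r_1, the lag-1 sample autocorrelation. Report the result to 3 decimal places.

Mean ȳ = (33.7 + 29.5 + 33.5 + 27.1 + 32.4 + 24.3 + 43.2 + 25.0 + 30.3 + 25.2)/10 = 30.4200
Numerator Σ_{t=1}^{9}(y_t−ȳ)(y_{t+1}−ȳ) = -180.9724
Denominator Σ(y_t−ȳ)² = 293.4560
r_1 = -180.9724 / 293.4560 = -0.617

-0.617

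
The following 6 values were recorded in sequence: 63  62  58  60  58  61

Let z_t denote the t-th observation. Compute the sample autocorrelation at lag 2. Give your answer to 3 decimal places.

-0.073

Mean z̄ = (63 + 62 + 58 + 60 + 58 + 61)/6 = 60.3333
Deviations from mean: 2.6667, 1.6667, -2.3333, -0.3333, -2.3333, 0.6667
Numerator Σ_{t=1}^{4}(z_t−z̄)(z_{t+2}−z̄) = -1.5556
Denominator Σ(z_t−z̄)² = 21.3333
r_2 = -1.5556 / 21.3333 = -0.073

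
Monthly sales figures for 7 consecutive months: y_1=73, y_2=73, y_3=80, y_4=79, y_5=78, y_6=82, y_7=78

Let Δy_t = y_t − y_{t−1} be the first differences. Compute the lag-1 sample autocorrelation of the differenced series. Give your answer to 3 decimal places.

-0.434

First differences Δy: 0, 7, -1, -1, 4, -4
Mean of differences = 0.8333
Numerator Σ(Δy_t−Δȳ)(Δy_{t+1}−Δȳ) = -34.1944
Denominator Σ(Δy_t−Δȳ)² = 78.8333
r_1(Δy) = -34.1944 / 78.8333 = -0.434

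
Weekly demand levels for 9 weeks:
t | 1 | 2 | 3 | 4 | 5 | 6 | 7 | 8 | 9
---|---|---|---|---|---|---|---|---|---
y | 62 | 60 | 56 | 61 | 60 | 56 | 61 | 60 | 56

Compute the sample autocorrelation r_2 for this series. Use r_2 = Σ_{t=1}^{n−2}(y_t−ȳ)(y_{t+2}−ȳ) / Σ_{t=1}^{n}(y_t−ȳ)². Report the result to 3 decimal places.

Mean ȳ = (62 + 60 + 56 + 61 + 60 + 56 + 61 + 60 + 56)/9 = 59.1111
Σ(y_t−ȳ)(y_{t+2}−ȳ) = (-8.9877) + (1.6790) + (-2.7654) + (-5.8765) + (1.6790) + (-2.7654) + (-5.8765) = -22.9136
Denominator Σ(y_t−ȳ)² = 46.8889
r_2 = -22.9136 / 46.8889 = -0.489

-0.489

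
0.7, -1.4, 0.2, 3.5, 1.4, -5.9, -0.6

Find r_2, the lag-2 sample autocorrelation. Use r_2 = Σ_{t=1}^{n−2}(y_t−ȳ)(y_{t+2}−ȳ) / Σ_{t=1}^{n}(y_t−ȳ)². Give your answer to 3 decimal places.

Mean ȳ = (0.7 − 1.4 + 0.2 + 3.5 + 1.4 − 5.9 − 0.6)/7 = -0.3000
Σ(y_t−ȳ)(y_{t+2}−ȳ) = (0.5000) + (-4.1800) + (0.8500) + (-21.2800) + (-0.5100) = -24.6200
Denominator Σ(y_t−ȳ)² = 51.2400
r_2 = -24.6200 / 51.2400 = -0.480

-0.480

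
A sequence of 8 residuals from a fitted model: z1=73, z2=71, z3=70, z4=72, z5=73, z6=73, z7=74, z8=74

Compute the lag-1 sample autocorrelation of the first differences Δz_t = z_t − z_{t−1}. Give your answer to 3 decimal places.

First differences Δz: -2, -1, 2, 1, 0, 1, 0
Mean of differences = 0.1429
Numerator Σ(Δz_t−Δz̄)(Δz_{t+1}−Δz̄) = 1.5510
Denominator Σ(Δz_t−Δz̄)² = 10.8571
r_1(Δz) = 1.5510 / 10.8571 = 0.143

0.143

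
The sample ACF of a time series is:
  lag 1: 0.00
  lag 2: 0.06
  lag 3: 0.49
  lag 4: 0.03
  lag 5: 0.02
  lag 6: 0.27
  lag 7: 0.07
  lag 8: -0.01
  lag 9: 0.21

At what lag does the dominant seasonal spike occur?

3

The largest autocorrelation is r_3 = 0.49, with weaker echoes at lags 6 (0.27) and 9 (0.21); the remaining lags stay at or below 0.07.
The dominant spike at lag 3 indicates a seasonal period of 3.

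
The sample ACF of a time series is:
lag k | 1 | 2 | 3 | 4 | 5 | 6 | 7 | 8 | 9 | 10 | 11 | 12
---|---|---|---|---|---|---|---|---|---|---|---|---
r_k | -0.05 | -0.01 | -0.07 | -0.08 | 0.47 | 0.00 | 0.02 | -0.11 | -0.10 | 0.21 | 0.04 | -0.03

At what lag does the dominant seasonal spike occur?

5

The largest autocorrelation is r_5 = 0.47, with a weaker echo at lag 10 (0.21); the remaining lags stay at or below 0.04.
The dominant spike at lag 5 indicates a seasonal period of 5.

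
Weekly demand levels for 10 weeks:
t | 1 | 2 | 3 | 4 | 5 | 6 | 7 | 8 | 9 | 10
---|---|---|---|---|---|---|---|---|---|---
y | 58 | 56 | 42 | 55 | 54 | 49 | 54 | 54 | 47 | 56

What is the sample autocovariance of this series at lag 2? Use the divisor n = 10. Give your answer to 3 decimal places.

-7.950

Mean ȳ = (58 + 56 + 42 + 55 + 54 + 49 + 54 + 54 + 47 + 56)/10 = 52.5000
Σ_{t=1}^{8}(y_t−ȳ)(y_{t+2}−ȳ) = -79.5000
γ_2 = -79.5000 / 10 = -7.950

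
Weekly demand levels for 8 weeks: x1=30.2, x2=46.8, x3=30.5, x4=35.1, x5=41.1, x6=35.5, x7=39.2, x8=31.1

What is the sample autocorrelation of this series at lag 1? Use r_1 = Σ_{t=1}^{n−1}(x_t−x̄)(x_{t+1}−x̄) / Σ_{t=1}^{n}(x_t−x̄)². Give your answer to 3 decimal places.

Mean x̄ = (30.2 + 46.8 + 30.5 + 35.1 + 41.1 + 35.5 + 39.2 + 31.1)/8 = 36.1875
Deviations from mean: -5.9875, 10.6125, -5.6875, -1.0875, 4.9125, -0.6875, 3.0125, -5.0875
Σ(x_t−x̄)(x_{t+1}−x̄) = (-63.5423) + (-60.3586) + (6.1852) + (-5.3423) + (-3.3773) + (-2.0711) + (-15.3261) = -143.8327
Denominator Σ(x_t−x̄)² = 241.5688
r_1 = -143.8327 / 241.5688 = -0.595

-0.595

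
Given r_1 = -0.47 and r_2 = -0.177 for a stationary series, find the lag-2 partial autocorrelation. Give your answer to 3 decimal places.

φ_{22} = (r_2 − r_1²) / (1 − r_1²)
r_1² = (-0.47)² = 0.2209
Numerator = -0.177 − 0.2209 = -0.3979; denominator = 1 − 0.2209 = 0.7791
φ_{22} = -0.3979 / 0.7791 = -0.511

-0.511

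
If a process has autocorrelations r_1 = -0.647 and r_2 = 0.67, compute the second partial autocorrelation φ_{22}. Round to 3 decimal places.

φ_{22} = (r_2 − r_1²) / (1 − r_1²)
r_1² = (-0.647)² = 0.418609
Numerator = 0.67 − 0.4186 = 0.2514; denominator = 1 − 0.4186 = 0.5814
φ_{22} = 0.2514 / 0.5814 = 0.432

0.432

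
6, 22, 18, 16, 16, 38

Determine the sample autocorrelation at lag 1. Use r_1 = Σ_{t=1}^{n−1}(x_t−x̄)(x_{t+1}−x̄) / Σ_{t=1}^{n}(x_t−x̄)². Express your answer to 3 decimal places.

Mean x̄ = (6 + 22 + 18 + 16 + 16 + 38)/6 = 19.3333
Deviations from mean: -13.3333, 2.6667, -1.3333, -3.3333, -3.3333, 18.6667
Σ(x_t−x̄)(x_{t+1}−x̄) = (-35.5556) + (-3.5556) + (4.4444) + (11.1111) + (-62.2222) = -85.7778
Denominator Σ(x_t−x̄)² = 557.3333
r_1 = -85.7778 / 557.3333 = -0.154

-0.154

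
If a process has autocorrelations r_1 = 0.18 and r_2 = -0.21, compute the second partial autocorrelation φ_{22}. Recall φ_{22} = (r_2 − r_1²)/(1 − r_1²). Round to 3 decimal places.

φ_{22} = (r_2 − r_1²) / (1 − r_1²)
r_1² = (0.18)² = 0.0324
Numerator = -0.21 − 0.0324 = -0.2424; denominator = 1 − 0.0324 = 0.9676
φ_{22} = -0.2424 / 0.9676 = -0.251

-0.251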